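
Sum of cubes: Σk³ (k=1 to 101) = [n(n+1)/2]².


n(n+1)/2 = 101×102/2 = 5151
Σk³ = 5151² = 26532801

Σk³ = 26532801


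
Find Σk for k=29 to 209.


Σₖ₌29^209 k = Σₖ₌₁^209 k − Σₖ₌₁^28 k
= 209·210/2 − 28·29/2
= 21945 − 406 = 21539

Σk = 21539


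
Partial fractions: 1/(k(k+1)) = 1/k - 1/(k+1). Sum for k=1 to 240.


1/(k(k+1)) = 1/k - 1/(k+1) (partial fractions)
Telescoping: Σ = 1 - 1/241 = 240/241

Sum = 240/241


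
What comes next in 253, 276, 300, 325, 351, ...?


Pattern: triangular numbers: n(n+1)/2
Terms: 253, 276, 300, 325, 351
Next term = 378

Next term = 378


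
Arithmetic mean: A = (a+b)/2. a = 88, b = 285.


AM = (88 + 285)/2 = 373/2 = 186.5

AM = 186.5


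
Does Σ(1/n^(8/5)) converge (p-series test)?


p-series test: Σ c/n^p converges if p > 1, diverges if p ≤ 1 (constant c > 0 doesn't affect convergence).
p = 8/5
8/5 > 1 → CONVERGES

Converges (p = 8/5 > 1)


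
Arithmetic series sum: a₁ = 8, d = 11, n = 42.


aₙ = 8 + (42-1)×11 = 459
Sₙ = n(a₁+aₙ)/2 = 42×(8+459)/2
= 42×467/2 = 9807

S_42 = 9807


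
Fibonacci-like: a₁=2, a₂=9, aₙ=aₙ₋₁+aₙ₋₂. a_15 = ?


Computing iteratively: 2, 9, 11, 20, 31, 51, 82, 133, 215, 348, 563, 911, ...
a_15 = 3859

a_15 = 3859


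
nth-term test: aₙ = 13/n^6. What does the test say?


lim(n→∞) 13/n^6 = 0
lim aₙ = 0 → nth-term test is INCONCLUSIVE
(Need other tests; this is actually a convergent p-series with p=6 > 1)

Inconclusive (lim aₙ = 0; need another test)


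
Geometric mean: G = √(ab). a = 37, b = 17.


GM = √(37×17) = √629 = 25.0799

GM = 25.0799


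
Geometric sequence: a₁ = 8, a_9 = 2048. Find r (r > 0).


r^(n-1) = aₙ/a₁
r^8 = 2048/8 = 256
r = 256^(1/8)
= ±2; taking r > 0 gives r = 2

r = 2


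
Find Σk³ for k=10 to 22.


Σₖ₌10^22 k³ = [22·23/2]² − [9·10/2]²
= 64009 − 2025 = 61984

Σk³ = 61984


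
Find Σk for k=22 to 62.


Σₖ₌22^62 k = Σₖ₌₁^62 k − Σₖ₌₁^21 k
= 62·63/2 − 21·22/2
= 1953 − 231 = 1722

Σk = 1722


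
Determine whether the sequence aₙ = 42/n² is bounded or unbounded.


a₁ = 42, a₂ = 42/4, a₃ = 42/9, ...
0 < aₙ ≤ 42 for all n ≥ 1
The sequence IS bounded

Bounded (0 < aₙ ≤ 42)


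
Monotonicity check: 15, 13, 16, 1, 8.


Differences: -2, 3, -15, 7
Difference at position 2 is +3 (> 0) but position 1 is -2 (< 0) — sequence both rises and falls
→ NOT monotonic

Not monotonic


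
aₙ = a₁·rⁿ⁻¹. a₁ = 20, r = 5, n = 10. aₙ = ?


aₙ = a₁·r^(n-1)
= 20×5^9
= 20×1953125
= 39062500

a_10 = 39062500


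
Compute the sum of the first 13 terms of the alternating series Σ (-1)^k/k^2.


S = -1 + 1/4 - 1/9 + 1/16 - 1/25 + 1/36 - 1/49 + 1/64 ± ...
= -0.8252
(Full series converges to -π²/12 ≈ -0.8225)

S_13 = -0.8252


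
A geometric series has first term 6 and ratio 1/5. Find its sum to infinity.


S∞ = a₁/(1-r) = 6/(1 - 1/5)
= 6/(4/5)
= 15/2

S∞ = 15/2


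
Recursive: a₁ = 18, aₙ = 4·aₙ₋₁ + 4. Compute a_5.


Computing step by step:
a_1 = 18
a_2 = 76
a_3 = 308
a_4 = 1236
a_5 = 4948


a_5 = 4948


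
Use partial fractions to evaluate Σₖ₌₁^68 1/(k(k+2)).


1/(k(k+2)) = (1/2)·(1/k - 1/(k+2)) (partial fractions)
Telescoping: Σ = (1/2)·(1 + 1/2 - 1/69 - 1/70) = 3553/4830

Sum = 3553/4830


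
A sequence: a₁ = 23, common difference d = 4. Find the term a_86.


aₙ = a₁ + (n-1)d
= 23 + (86-1)×4
= 23 + 340
= 363

a_86 = 363


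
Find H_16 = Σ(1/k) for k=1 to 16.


H_16 = 1/1 + 1/2 + 1/3 + ... + 1/16
= 2436559/720720
≈ 3.3807

H_16 = 2436559/720720 ≈ 3.3807


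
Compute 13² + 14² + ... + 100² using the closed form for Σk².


Σₖ₌13^100 k² = Σₖ₌₁^100 k² − Σₖ₌₁^12 k²
= 100·101·201/6 − 12·13·25/6
= 338350 − 650 = 337700

Σk² = 337700


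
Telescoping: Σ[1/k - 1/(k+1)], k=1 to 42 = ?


Telescoping: adjacent terms cancel.
= 1/1 - 1/43
= 1 - 1/43 = 42/43

Sum = 42/43


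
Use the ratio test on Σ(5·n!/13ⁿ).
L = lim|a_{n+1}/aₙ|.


aₙ = 5·n!/13^n
a_{n+1}/aₙ = (n+1)!/13^(n+1) × 13^n/n!  (constant 5 cancels)
= (n+1)/13
L = lim(n→∞) (n+1)/13 = ∞
L > 1 → series DIVERGES

Diverges (ratio test: L = ∞ > 1)


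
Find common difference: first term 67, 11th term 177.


d = (aₙ - a₁)/(n-1)
= (177 - 67)/(11-1)
= 110/10 = 11

d = 11


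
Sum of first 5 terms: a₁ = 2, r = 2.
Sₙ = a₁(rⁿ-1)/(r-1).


Sₙ = 2×(2^5 - 1)/(2 - 1)
= 2×(32 - 1)/1
= 2×31/1
= 62

S_5 = 62


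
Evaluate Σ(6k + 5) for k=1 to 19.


Σ(6k+5) = 6·Σk + 5·n
= 6·190 + 5·19
= 1140 + 95 = 1235

Σ = 1235


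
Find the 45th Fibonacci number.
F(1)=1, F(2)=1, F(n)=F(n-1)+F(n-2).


Fibonacci sequence: 1, 1, 2, 3, 5, 8, 13, 21, 34, 55, 89, ...
F(45) = 1134903170

F(45) = 1134903170


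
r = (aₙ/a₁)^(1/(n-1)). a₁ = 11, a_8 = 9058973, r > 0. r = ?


r^(n-1) = aₙ/a₁
r^7 = 9058973/11 = 823543
r = 823543^(1/7)
= 7

r = 7


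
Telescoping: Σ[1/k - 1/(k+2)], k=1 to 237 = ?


Telescoping with gap 2: two head and two tail terms survive.
= (1 + 1/2) - (1/238 + 1/239)
= 3/2 - 1/238 - 1/239 = 42423/28441

Sum = 42423/28441


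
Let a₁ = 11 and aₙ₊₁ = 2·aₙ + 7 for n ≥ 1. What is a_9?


Computing step by step:
a_1 = 11
a_2 = 29
a_3 = 65
a_4 = 137
a_5 = 281
a_6 = 569
a_7 = 1145
a_8 = 2297
a_9 = 4601


a_9 = 4601


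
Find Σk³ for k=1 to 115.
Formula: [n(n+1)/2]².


n(n+1)/2 = 115×116/2 = 6670
Σk³ = 6670² = 44488900

Σk³ = 44488900


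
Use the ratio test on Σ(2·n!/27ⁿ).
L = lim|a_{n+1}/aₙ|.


aₙ = 2·n!/27^n
a_{n+1}/aₙ = (n+1)!/27^(n+1) × 27^n/n!  (constant 2 cancels)
= (n+1)/27
L = lim(n→∞) (n+1)/27 = ∞
L > 1 → series DIVERGES

Diverges (ratio test: L = ∞ > 1)


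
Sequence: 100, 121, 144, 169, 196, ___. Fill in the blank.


Pattern: perfect squares: n²
Terms: 100, 121, 144, 169, 196
Next term = 225

Next term = 225


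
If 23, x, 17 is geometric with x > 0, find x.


GM = √(23×17) = √391 = 19.7737

GM = 19.7737


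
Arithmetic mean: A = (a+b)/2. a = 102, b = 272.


AM = (102 + 272)/2 = 374/2 = 187

AM = 187


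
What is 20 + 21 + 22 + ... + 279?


Σₖ₌20^279 k = Σₖ₌₁^279 k − Σₖ₌₁^19 k
= 279·280/2 − 19·20/2
= 39060 − 190 = 38870

Σk = 38870


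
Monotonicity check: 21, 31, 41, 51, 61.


Differences: 10, 10, 10, 10
All differences > 0 → strictly INCREASING

Monotonically increasing


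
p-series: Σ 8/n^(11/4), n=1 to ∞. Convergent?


p-series test: Σ c/n^p converges if p > 1, diverges if p ≤ 1 (constant c > 0 doesn't affect convergence).
p = 11/4
11/4 > 1 → CONVERGES

Converges (p = 11/4 > 1)


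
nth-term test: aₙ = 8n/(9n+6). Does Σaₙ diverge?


lim(n→∞) 8n/(9n+6) = 8/9 = 8/9  (divide numerator and denominator by n)
lim aₙ = 8/9 ≠ 0 → series DIVERGES

Diverges (lim aₙ = 8/9 ≠ 0)


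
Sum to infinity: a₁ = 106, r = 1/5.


S∞ = a₁/(1-r) = 106/(1 - 1/5)
= 106/(4/5)
= 265/2

S∞ = 265/2


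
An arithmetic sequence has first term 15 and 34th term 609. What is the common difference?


d = (aₙ - a₁)/(n-1)
= (609 - 15)/(34-1)
= 594/33 = 18

d = 18


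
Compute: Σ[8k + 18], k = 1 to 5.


Σ(8k+18) = 8·Σk + 18·n
= 8·15 + 18·5
= 120 + 90 = 210

Σ = 210


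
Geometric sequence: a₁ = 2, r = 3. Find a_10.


aₙ = a₁·r^(n-1)
= 2×3^9
= 2×19683
= 39366

a_10 = 39366


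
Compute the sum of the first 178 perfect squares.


n = 178
n(n+1)(2n+1)/6 = 178×179×357/6
= 11374734/6 = 1895789

Σk² = 1895789


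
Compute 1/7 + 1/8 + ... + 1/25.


Σₖ₌7^25 1/k = 1/7 + 1/8 + 1/9 + ... + 1/25
= 12189421207/8923714800
≈ 1.366

Sum = 12189421207/8923714800 ≈ 1.366


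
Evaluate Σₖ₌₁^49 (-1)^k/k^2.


S = -1 + 1/4 - 1/9 + 1/16 - 1/25 + 1/36 - 1/49 + 1/64 ± ...
= -0.8227
(Full series converges to -π²/12 ≈ -0.8225)

S_49 = -0.8227


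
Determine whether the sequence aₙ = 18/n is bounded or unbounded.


a₁ = 18, a₂ = 18/2, a₃ = 18/3, ...
0 < aₙ ≤ 18 for all n ≥ 1
Lower bound: 0, Upper bound: 18
The sequence IS bounded

Bounded (0 < aₙ ≤ 18)


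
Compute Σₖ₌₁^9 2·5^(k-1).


Sₙ = 2×(5^9 - 1)/(5 - 1)
= 2×(1953125 - 1)/4
= 2×1953124/4
= 976562

S_9 = 976562


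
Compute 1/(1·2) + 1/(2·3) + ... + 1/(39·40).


1/(k(k+1)) = 1/k - 1/(k+1) (partial fractions)
Telescoping: Σ = 1 - 1/40 = 39/40

Sum = 39/40


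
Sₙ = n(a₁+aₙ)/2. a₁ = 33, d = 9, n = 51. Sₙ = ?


aₙ = 33 + (51-1)×9 = 483
Sₙ = n(a₁+aₙ)/2 = 51×(33+483)/2
= 51×516/2 = 13158

S_51 = 13158


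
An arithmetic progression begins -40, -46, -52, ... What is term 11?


aₙ = a₁ + (n-1)d
= -40 + (11-1)×-6
= -40 - 60
= -100

a_11 = -100


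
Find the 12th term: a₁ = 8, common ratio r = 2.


aₙ = a₁·r^(n-1)
= 8×2^11
= 8×2048
= 16384

a_12 = 16384


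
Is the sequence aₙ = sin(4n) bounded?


For all n, -1 ≤ sin(4n) ≤ 1, so -1 ≤ sin(4n) ≤ 1
Lower bound: -1, Upper bound: 1
The sequence IS bounded

Bounded (-1 ≤ aₙ ≤ 1)


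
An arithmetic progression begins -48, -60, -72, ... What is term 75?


aₙ = a₁ + (n-1)d
= -48 + (75-1)×-12
= -48 - 888
= -936

a_75 = -936


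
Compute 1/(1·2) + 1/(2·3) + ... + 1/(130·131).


1/(k(k+1)) = 1/k - 1/(k+1) (partial fractions)
Telescoping: Σ = 1 - 1/131 = 130/131

Sum = 130/131


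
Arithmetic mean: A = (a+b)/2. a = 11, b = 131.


AM = (11 + 131)/2 = 142/2 = 71

AM = 71


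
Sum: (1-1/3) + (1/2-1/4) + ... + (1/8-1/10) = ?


Telescoping with gap 2: two head and two tail terms survive.
= (1 + 1/2) - (1/9 + 1/10)
= 3/2 - 1/9 - 1/10 = 58/45

Sum = 58/45


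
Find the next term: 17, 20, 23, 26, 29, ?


Pattern: arithmetic (d=3)
Terms: 17, 20, 23, 26, 29
Next term = 32

Next term = 32


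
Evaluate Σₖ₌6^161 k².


Σₖ₌6^161 k² = Σₖ₌₁^161 k² − Σₖ₌₁^5 k²
= 161·162·323/6 − 5·6·11/6
= 1404081 − 55 = 1404026

Σk² = 1404026


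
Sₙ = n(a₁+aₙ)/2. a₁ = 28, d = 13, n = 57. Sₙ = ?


aₙ = 28 + (57-1)×13 = 756
Sₙ = n(a₁+aₙ)/2 = 57×(28+756)/2
= 57×784/2 = 22344

S_57 = 22344


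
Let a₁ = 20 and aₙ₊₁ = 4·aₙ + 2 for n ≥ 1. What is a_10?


Computing step by step:
a_1 = 20
a_2 = 82
a_3 = 330
a_4 = 1322
a_5 = 5290
a_6 = 21162
a_7 = 84650
a_8 = 338602
a_9 = 1354410
a_10 = 5417642


a_10 = 5417642


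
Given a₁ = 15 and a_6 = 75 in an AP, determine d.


d = (aₙ - a₁)/(n-1)
= (75 - 15)/(6-1)
= 60/5 = 12

d = 12


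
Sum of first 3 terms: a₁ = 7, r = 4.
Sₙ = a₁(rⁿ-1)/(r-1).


Sₙ = 7×(4^3 - 1)/(4 - 1)
= 7×(64 - 1)/3
= 7×63/3
= 147

S_3 = 147


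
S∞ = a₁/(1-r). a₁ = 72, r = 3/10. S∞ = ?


S∞ = a₁/(1-r) = 72/(1 - 3/10)
= 72/(7/10)
= 720/7

S∞ = 720/7


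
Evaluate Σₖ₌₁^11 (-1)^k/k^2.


S = -1 + 1/4 - 1/9 + 1/16 - 1/25 + 1/36 - 1/49 + 1/64 ± ...
= -0.8262
(Full series converges to -π²/12 ≈ -0.8225)

S_11 = -0.8262


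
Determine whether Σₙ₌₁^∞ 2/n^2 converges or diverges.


p-series test: Σ c/n^p converges if p > 1, diverges if p ≤ 1 (constant c > 0 doesn't affect convergence).
p = 2
2 > 1 → CONVERGES

Converges (p = 2 > 1)


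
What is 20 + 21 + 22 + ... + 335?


Σₖ₌20^335 k = Σₖ₌₁^335 k − Σₖ₌₁^19 k
= 335·336/2 − 19·20/2
= 56280 − 190 = 56090

Σk = 56090


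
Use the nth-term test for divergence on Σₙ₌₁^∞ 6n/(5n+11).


lim(n→∞) 6n/(5n+11) = 6/5 = 6/5  (divide numerator and denominator by n)
lim aₙ = 6/5 ≠ 0 → series DIVERGES

Diverges (lim aₙ = 6/5 ≠ 0)


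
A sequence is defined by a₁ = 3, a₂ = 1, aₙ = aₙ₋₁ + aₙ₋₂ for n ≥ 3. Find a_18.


Computing iteratively: 3, 1, 4, 5, 9, 14, 23, 37, 60, 97, 157, 254, ...
a_18 = 4558

a_18 = 4558


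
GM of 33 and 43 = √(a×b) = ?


GM = √(33×43) = √1419 = 37.6696

GM = 37.6696


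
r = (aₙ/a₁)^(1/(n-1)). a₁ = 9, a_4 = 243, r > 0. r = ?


r^(n-1) = aₙ/a₁
r^3 = 243/9 = 27
r = 27^(1/3)
= 3

r = 3


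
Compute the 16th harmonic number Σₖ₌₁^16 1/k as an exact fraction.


H_16 = 1/1 + 1/2 + 1/3 + ... + 1/16
= 2436559/720720
≈ 3.3807

H_16 = 2436559/720720 ≈ 3.3807


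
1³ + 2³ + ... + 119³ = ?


n(n+1)/2 = 119×120/2 = 7140
Σk³ = 7140² = 50979600

Σk³ = 50979600


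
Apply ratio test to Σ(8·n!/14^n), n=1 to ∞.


aₙ = 8·n!/14^n
a_{n+1}/aₙ = (n+1)!/14^(n+1) × 14^n/n!  (constant 8 cancels)
= (n+1)/14
L = lim(n→∞) (n+1)/14 = ∞
L > 1 → series DIVERGES

Diverges (ratio test: L = ∞ > 1)


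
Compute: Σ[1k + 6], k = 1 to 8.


Σ(1k+6) = 1·Σk + 6·n
= 1·36 + 6·8
= 36 + 48 = 84

Σ = 84


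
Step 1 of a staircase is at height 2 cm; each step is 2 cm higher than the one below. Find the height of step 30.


aₙ = a₁ + (n-1)d
= 2 + (30-1)×2
= 2 + 58
= 60

a_30 = 60


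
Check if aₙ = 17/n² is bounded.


a₁ = 17, a₂ = 17/4, a₃ = 17/9, ...
0 < aₙ ≤ 17 for all n ≥ 1
The sequence IS bounded

Bounded (0 < aₙ ≤ 17)


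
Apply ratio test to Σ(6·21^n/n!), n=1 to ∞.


aₙ = 6·21^n/n!
a_{n+1}/aₙ = 21^(n+1)/(n+1)! × n!/21^n  (constant 6 cancels)
= 21/(n+1)
L = lim(n→∞) 21/(n+1) = 0
L < 1 → series CONVERGES

Converges (ratio test: L = 0 < 1)


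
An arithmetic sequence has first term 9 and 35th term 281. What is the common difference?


d = (aₙ - a₁)/(n-1)
= (281 - 9)/(35-1)
= 272/34 = 8

d = 8


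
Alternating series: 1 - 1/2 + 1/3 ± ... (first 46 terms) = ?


S = 1 - 1/2 + 1/3 - 1/4 + 1/5 - 1/6 + 1/7 - 1/8 ± ...
= 0.6824
(Full series converges to +ln(2) ≈ +0.6931)

S_46 = 0.6824


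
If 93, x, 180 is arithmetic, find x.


AM = (93 + 180)/2 = 273/2 = 136.5

AM = 136.5


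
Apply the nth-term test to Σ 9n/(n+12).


lim(n→∞) 9n/(n+12) = 9/1 = 9  (divide numerator and denominator by n)
lim aₙ = 9 ≠ 0 → series DIVERGES

Diverges (lim aₙ = 9 ≠ 0)


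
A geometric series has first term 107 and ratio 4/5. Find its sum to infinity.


S∞ = a₁/(1-r) = 107/(1 - 4/5)
= 107/(1/5)
= 535

S∞ = 535


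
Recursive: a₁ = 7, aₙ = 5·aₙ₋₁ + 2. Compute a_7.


Computing step by step:
a_1 = 7
a_2 = 37
a_3 = 187
a_4 = 937
a_5 = 4687
a_6 = 23437
a_7 = 117187


a_7 = 117187


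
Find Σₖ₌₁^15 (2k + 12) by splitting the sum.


Σ(2k+12) = 2·Σk + 12·n
= 2·120 + 12·15
= 240 + 180 = 420

Σ = 420


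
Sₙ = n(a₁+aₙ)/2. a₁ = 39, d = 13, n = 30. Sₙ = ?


aₙ = 39 + (30-1)×13 = 416
Sₙ = n(a₁+aₙ)/2 = 30×(39+416)/2
= 30×455/2 = 6825

S_30 = 6825


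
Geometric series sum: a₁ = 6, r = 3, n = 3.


Sₙ = 6×(3^3 - 1)/(3 - 1)
= 6×(27 - 1)/2
= 6×26/2
= 78

S_3 = 78


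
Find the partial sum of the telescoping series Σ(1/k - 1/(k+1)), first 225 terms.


Telescoping: adjacent terms cancel.
= 1/1 - 1/226
= 1 - 1/226 = 225/226

Sum = 225/226


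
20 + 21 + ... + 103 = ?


Σₖ₌20^103 k = Σₖ₌₁^103 k − Σₖ₌₁^19 k
= 103·104/2 − 19·20/2
= 5356 − 190 = 5166

Σk = 5166


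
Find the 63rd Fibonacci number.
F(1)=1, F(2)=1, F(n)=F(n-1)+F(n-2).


Fibonacci sequence: 1, 1, 2, 3, 5, 8, 13, 21, 34, 55, 89, ...
F(63) = 6557470319842

F(63) = 6557470319842


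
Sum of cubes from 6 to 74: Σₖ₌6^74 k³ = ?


Σₖ₌6^74 k³ = [74·75/2]² − [5·6/2]²
= 7700625 − 225 = 7700400

Σk³ = 7700400


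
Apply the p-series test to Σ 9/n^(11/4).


p-series test: Σ c/n^p converges if p > 1, diverges if p ≤ 1 (constant c > 0 doesn't affect convergence).
p = 11/4
11/4 > 1 → CONVERGES

Converges (p = 11/4 > 1)


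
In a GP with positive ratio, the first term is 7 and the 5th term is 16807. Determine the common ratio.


r^(n-1) = aₙ/a₁
r^4 = 16807/7 = 2401
r = 2401^(1/4)
= ±7; taking r > 0 gives r = 7

r = 7


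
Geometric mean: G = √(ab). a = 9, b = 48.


GM = √(9×48) = √432 = 20.7846

GM = 20.7846


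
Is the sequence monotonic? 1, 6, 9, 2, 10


Differences: 5, 3, -7, 8
Difference at position 1 is +5 (> 0) but position 3 is -7 (< 0) — sequence both rises and falls
→ NOT monotonic

Not monotonic


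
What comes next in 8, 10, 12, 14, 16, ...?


Pattern: arithmetic (d=2)
Terms: 8, 10, 12, 14, 16
Next term = 18

Next term = 18


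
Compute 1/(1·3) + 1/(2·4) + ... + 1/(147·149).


1/(k(k+2)) = (1/2)·(1/k - 1/(k+2)) (partial fractions)
Telescoping: Σ = (1/2)·(1 + 1/2 - 1/148 - 1/149) = 32781/44104

Sum = 32781/44104


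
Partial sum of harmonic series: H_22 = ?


H_22 = 1/1 + 1/2 + 1/3 + ... + 1/22
= 19093197/5173168
≈ 3.6908

H_22 = 19093197/5173168 ≈ 3.6908


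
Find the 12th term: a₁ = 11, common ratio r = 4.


aₙ = a₁·r^(n-1)
= 11×4^11
= 11×4194304
= 46137344

a_12 = 46137344


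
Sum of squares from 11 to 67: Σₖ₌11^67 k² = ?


Σₖ₌11^67 k² = Σₖ₌₁^67 k² − Σₖ₌₁^10 k²
= 67·68·135/6 − 10·11·21/6
= 102510 − 385 = 102125

Σk² = 102125


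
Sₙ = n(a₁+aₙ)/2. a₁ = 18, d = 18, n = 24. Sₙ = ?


aₙ = 18 + (24-1)×18 = 432
Sₙ = n(a₁+aₙ)/2 = 24×(18+432)/2
= 24×450/2 = 5400

S_24 = 5400


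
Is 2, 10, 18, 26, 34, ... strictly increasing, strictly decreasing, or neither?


Differences: 8, 8, 8, 8
All differences > 0 → strictly INCREASING

Monotonically increasing


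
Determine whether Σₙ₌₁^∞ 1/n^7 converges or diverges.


p-series test: Σ c/n^p converges if p > 1, diverges if p ≤ 1 (constant c > 0 doesn't affect convergence).
p = 7
7 > 1 → CONVERGES

Converges (p = 7 > 1)


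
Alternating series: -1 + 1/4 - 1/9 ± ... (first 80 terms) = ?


S = -1 + 1/4 - 1/9 + 1/16 - 1/25 + 1/36 - 1/49 + 1/64 ± ...
= -0.8224
(Full series converges to -π²/12 ≈ -0.8225)

S_80 = -0.8224


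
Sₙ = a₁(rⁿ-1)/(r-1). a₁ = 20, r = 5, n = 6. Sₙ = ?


Sₙ = 20×(5^6 - 1)/(5 - 1)
= 20×(15625 - 1)/4
= 20×15624/4
= 78120

S_6 = 78120


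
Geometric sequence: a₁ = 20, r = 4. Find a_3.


aₙ = a₁·r^(n-1)
= 20×4^2
= 20×16
= 320

a_3 = 320


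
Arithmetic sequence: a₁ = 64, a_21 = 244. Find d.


d = (aₙ - a₁)/(n-1)
= (244 - 64)/(21-1)
= 180/20 = 9

d = 9


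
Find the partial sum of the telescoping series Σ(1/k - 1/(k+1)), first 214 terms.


Telescoping: adjacent terms cancel.
= 1/1 - 1/215
= 1 - 1/215 = 214/215

Sum = 214/215


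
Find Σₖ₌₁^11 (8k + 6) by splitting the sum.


Σ(8k+6) = 8·Σk + 6·n
= 8·66 + 6·11
= 528 + 66 = 594

Σ = 594


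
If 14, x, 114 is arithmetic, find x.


AM = (14 + 114)/2 = 128/2 = 64

AM = 64


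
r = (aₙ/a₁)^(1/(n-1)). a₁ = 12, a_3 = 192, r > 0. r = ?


r^(n-1) = aₙ/a₁
r^2 = 192/12 = 16
r = 16^(1/2)
= ±4; taking r > 0 gives r = 4

r = 4


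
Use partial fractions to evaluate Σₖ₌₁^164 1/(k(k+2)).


1/(k(k+2)) = (1/2)·(1/k - 1/(k+2)) (partial fractions)
Telescoping: Σ = (1/2)·(1 + 1/2 - 1/165 - 1/166) = 20377/27390

Sum = 20377/27390


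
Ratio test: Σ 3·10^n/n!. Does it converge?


aₙ = 3·10^n/n!
a_{n+1}/aₙ = 10^(n+1)/(n+1)! × n!/10^n  (constant 3 cancels)
= 10/(n+1)
L = lim(n→∞) 10/(n+1) = 0
L < 1 → series CONVERGES

Converges (ratio test: L = 0 < 1)


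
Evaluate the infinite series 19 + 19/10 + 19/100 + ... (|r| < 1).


S∞ = a₁/(1-r) = 19/(1 - 1/10)
= 19/(9/10)
= 190/9

S∞ = 190/9


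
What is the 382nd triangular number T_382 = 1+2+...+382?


n(n+1)/2 = 382×383/2 = 146306/2 = 73153

Σk = 73153


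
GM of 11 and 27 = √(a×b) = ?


GM = √(11×27) = √297 = 17.2337

GM = 17.2337


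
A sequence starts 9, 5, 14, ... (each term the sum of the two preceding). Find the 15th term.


Computing iteratively: 9, 5, 14, 19, 33, 52, 85, 137, 222, 359, 581, 940, ...
a_15 = 3982

a_15 = 3982


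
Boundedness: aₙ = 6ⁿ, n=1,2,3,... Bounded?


aₙ = 6ⁿ → as n→∞, aₙ→∞ (since base 6 > 1)
No finite upper bound exists
The sequence is UNBOUNDED

Unbounded (aₙ → ∞ as n → ∞)


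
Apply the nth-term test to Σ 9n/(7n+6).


lim(n→∞) 9n/(7n+6) = 9/7 = 9/7  (divide numerator and denominator by n)
lim aₙ = 9/7 ≠ 0 → series DIVERGES

Diverges (lim aₙ = 9/7 ≠ 0)


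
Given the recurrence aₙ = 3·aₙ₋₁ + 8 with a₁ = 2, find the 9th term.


Computing step by step:
a_1 = 2
a_2 = 14
a_3 = 50
a_4 = 158
a_5 = 482
a_6 = 1454
a_7 = 4370
a_8 = 13118
a_9 = 39362


a_9 = 39362


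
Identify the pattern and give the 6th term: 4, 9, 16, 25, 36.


Pattern: perfect squares: n²
Terms: 4, 9, 16, 25, 36
Next term = 49

Next term = 49


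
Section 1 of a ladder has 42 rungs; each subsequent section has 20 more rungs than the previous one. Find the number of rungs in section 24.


aₙ = a₁ + (n-1)d
= 42 + (24-1)×20
= 42 + 460
= 502

a_24 = 502


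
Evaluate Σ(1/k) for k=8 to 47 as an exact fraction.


Σₖ₌8^47 1/k = 1/8 + 1/9 + 1/10 + ... + 1/47
= 816866824984547958443/442720643463713815200
≈ 1.8451

Sum = 816866824984547958443/442720643463713815200 ≈ 1.8451


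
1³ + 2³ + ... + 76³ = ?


n(n+1)/2 = 76×77/2 = 2926
Σk³ = 2926² = 8561476

Σk³ = 8561476


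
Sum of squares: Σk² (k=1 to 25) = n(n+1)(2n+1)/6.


n = 25
n(n+1)(2n+1)/6 = 25×26×51/6
= 33150/6 = 5525

Σk² = 5525


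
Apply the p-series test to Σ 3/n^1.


p-series test: Σ c/n^p converges if p > 1, diverges if p ≤ 1 (constant c > 0 doesn't affect convergence).
p = 1
1 ≤ 1 → DIVERGES

Diverges (p = 1 ≤ 1)


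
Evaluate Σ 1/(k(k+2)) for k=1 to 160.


1/(k(k+2)) = (1/2)·(1/k - 1/(k+2)) (partial fractions)
Telescoping: Σ = (1/2)·(1 + 1/2 - 1/161 - 1/162) = 9700/13041

Sum = 9700/13041


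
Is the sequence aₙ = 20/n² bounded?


a₁ = 20, a₂ = 20/4, a₃ = 20/9, ...
0 < aₙ ≤ 20 for all n ≥ 1
The sequence IS bounded

Bounded (0 < aₙ ≤ 20)


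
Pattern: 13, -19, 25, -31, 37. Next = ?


Pattern: alternating sign, magnitude arithmetic (d=6)
Terms: 13, -19, 25, -31, 37
Next term = -43

Next term = -43


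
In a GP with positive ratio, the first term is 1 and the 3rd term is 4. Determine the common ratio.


r^(n-1) = aₙ/a₁
r^2 = 4/1 = 4
r = 4^(1/2)
= ±2; taking r > 0 gives r = 2

r = 2


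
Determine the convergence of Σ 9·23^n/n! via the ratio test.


aₙ = 9·23^n/n!
a_{n+1}/aₙ = 23^(n+1)/(n+1)! × n!/23^n  (constant 9 cancels)
= 23/(n+1)
L = lim(n→∞) 23/(n+1) = 0
L < 1 → series CONVERGES

Converges (ratio test: L = 0 < 1)


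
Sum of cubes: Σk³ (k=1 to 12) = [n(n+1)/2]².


n(n+1)/2 = 12×13/2 = 78
Σk³ = 78² = 6084

Σk³ = 6084


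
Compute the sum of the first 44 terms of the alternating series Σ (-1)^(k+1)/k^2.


S = 1 - 1/4 + 1/9 - 1/16 + 1/25 - 1/36 + 1/49 - 1/64 ± ...
= 0.8222
(Full series converges to +π²/12 ≈ +0.8225)

S_44 = 0.8222


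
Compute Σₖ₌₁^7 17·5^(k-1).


Sₙ = 17×(5^7 - 1)/(5 - 1)
= 17×(78125 - 1)/4
= 17×78124/4
= 332027

S_7 = 332027


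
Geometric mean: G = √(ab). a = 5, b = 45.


GM = √(5×45) = √225 = 15

GM = 15


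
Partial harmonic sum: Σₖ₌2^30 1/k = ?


Σₖ₌2^30 1/k = 1/2 + 1/3 + 1/4 + ... + 1/30
= 6975593267347/2329089562800
≈ 2.995

Sum = 6975593267347/2329089562800 ≈ 2.995


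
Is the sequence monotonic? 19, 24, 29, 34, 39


Differences: 5, 5, 5, 5
All differences > 0 → strictly INCREASING

Monotonically increasing


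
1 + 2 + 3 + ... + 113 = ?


n(n+1)/2 = 113×114/2 = 12882/2 = 6441

Σk = 6441


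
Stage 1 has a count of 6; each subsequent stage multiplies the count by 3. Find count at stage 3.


aₙ = a₁·r^(n-1)
= 6×3^2
= 6×9
= 54

a_3 = 54


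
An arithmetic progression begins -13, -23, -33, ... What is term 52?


aₙ = a₁ + (n-1)d
= -13 + (52-1)×-10
= -13 - 510
= -523

a_52 = -523


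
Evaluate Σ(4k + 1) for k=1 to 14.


Σ(4k+1) = 4·Σk + 1·n
= 4·105 + 1·14
= 420 + 14 = 434

Σ = 434


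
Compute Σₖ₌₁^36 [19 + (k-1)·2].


aₙ = 19 + (36-1)×2 = 89
Sₙ = n(a₁+aₙ)/2 = 36×(19+89)/2
= 36×108/2 = 1944

S_36 = 1944


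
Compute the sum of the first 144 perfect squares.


n = 144
n(n+1)(2n+1)/6 = 144×145×289/6
= 6034320/6 = 1005720

Σk² = 1005720


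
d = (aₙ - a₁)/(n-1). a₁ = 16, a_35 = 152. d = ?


d = (aₙ - a₁)/(n-1)
= (152 - 16)/(35-1)
= 136/34 = 4

d = 4


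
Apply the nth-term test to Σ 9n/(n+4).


lim(n→∞) 9n/(n+4) = 9/1 = 9  (divide numerator and denominator by n)
lim aₙ = 9 ≠ 0 → series DIVERGES

Diverges (lim aₙ = 9 ≠ 0)


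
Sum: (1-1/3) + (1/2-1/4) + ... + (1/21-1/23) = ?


Telescoping with gap 2: two head and two tail terms survive.
= (1 + 1/2) - (1/22 + 1/23)
= 3/2 - 1/22 - 1/23 = 357/253

Sum = 357/253


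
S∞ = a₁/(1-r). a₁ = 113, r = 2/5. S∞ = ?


S∞ = a₁/(1-r) = 113/(1 - 2/5)
= 113/(3/5)
= 565/3

S∞ = 565/3


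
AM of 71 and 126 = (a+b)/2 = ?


AM = (71 + 126)/2 = 197/2 = 98.5

AM = 98.5


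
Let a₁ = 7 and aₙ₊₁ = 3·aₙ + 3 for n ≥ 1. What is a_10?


Computing step by step:
a_1 = 7
a_2 = 24
a_3 = 75
a_4 = 228
a_5 = 687
a_6 = 2064
a_7 = 6195
a_8 = 18588
a_9 = 55767
a_10 = 167304


a_10 = 167304


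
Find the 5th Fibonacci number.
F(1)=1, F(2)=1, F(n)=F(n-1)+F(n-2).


Fibonacci sequence: 1, 1, 2, 3, 5
F(5) = 5

F(5) = 5


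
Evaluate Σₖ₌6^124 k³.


Σₖ₌6^124 k³ = [124·125/2]² − [5·6/2]²
= 60062500 − 225 = 60062275

Σk³ = 60062275


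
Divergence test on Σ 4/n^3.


lim(n→∞) 4/n^3 = 0
lim aₙ = 0 → nth-term test is INCONCLUSIVE
(Need other tests; this is actually a convergent p-series with p=3 > 1)

Inconclusive (lim aₙ = 0; need another test)


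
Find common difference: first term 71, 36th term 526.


d = (aₙ - a₁)/(n-1)
= (526 - 71)/(36-1)
= 455/35 = 13

d = 13


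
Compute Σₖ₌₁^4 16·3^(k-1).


Sₙ = 16×(3^4 - 1)/(3 - 1)
= 16×(81 - 1)/2
= 16×80/2
= 640

S_4 = 640


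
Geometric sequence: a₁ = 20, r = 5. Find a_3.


aₙ = a₁·r^(n-1)
= 20×5^2
= 20×25
= 500

a_3 = 500


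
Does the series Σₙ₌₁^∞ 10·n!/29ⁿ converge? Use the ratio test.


aₙ = 10·n!/29^n
a_{n+1}/aₙ = (n+1)!/29^(n+1) × 29^n/n!  (constant 10 cancels)
= (n+1)/29
L = lim(n→∞) (n+1)/29 = ∞
L > 1 → series DIVERGES

Diverges (ratio test: L = ∞ > 1)


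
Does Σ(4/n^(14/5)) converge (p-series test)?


p-series test: Σ c/n^p converges if p > 1, diverges if p ≤ 1 (constant c > 0 doesn't affect convergence).
p = 14/5
14/5 > 1 → CONVERGES

Converges (p = 14/5 > 1)


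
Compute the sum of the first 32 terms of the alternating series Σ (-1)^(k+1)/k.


S = 1 - 1/2 + 1/3 - 1/4 + 1/5 - 1/6 + 1/7 - 1/8 ± ...
= 0.6778
(Full series converges to +ln(2) ≈ +0.6931)

S_32 = 0.6778


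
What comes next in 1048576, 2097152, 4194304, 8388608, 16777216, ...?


Pattern: powers of 2: 2ⁿ
Terms: 1048576, 2097152, 4194304, 8388608, 16777216
Next term = 33554432

Next term = 33554432


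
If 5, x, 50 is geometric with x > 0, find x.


GM = √(5×50) = √250 = 15.8114

GM = 15.8114


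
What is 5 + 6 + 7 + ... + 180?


Σₖ₌5^180 k = Σₖ₌₁^180 k − Σₖ₌₁^4 k
= 180·181/2 − 4·5/2
= 16290 − 10 = 16280

Σk = 16280


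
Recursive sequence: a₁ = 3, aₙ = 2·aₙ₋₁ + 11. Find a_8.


Computing step by step:
a_1 = 3
a_2 = 17
a_3 = 45
a_4 = 101
a_5 = 213
a_6 = 437
a_7 = 885
a_8 = 1781


a_8 = 1781


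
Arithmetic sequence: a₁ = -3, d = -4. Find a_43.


aₙ = a₁ + (n-1)d
= -3 + (43-1)×-4
= -3 - 168
= -171

a_43 = -171


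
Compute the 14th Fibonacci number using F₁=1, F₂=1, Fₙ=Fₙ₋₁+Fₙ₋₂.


Fibonacci sequence: 1, 1, 2, 3, 5, 8, 13, 21, 34, 55, 89, ...
F(14) = 377

F(14) = 377


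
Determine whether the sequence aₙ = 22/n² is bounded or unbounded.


a₁ = 22, a₂ = 22/4, a₃ = 22/9, ...
0 < aₙ ≤ 22 for all n ≥ 1
The sequence IS bounded

Bounded (0 < aₙ ≤ 22)


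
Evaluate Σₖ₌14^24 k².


Σₖ₌14^24 k² = Σₖ₌₁^24 k² − Σₖ₌₁^13 k²
= 24·25·49/6 − 13·14·27/6
= 4900 − 819 = 4081

Σk² = 4081


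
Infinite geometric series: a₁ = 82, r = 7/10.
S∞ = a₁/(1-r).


S∞ = a₁/(1-r) = 82/(1 - 7/10)
= 82/(3/10)
= 820/3

S∞ = 820/3


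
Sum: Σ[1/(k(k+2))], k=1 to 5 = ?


1/(k(k+2)) = (1/2)·(1/k - 1/(k+2)) (partial fractions)
Telescoping: Σ = (1/2)·(1 + 1/2 - 1/6 - 1/7) = 25/42

Sum = 25/42


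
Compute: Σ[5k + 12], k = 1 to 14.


Σ(5k+12) = 5·Σk + 12·n
= 5·105 + 12·14
= 525 + 168 = 693

Σ = 693


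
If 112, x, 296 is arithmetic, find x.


AM = (112 + 296)/2 = 408/2 = 204

AM = 204


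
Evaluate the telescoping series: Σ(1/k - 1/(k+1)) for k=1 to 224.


Telescoping: adjacent terms cancel.
= 1/1 - 1/225
= 1 - 1/225 = 224/225

Sum = 224/225


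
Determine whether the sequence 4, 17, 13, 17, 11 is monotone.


Differences: 13, -4, 4, -6
Difference at position 1 is +13 (> 0) but position 2 is -4 (< 0) — sequence both rises and falls
→ NOT monotonic

Not monotonic


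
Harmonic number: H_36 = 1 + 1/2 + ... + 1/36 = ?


H_36 = 1/1 + 1/2 + 1/3 + ... + 1/36
= 54801925434709/13127595717600
≈ 4.1746

H_36 = 54801925434709/13127595717600 ≈ 4.1746


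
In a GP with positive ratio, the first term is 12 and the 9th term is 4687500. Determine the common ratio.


r^(n-1) = aₙ/a₁
r^8 = 4687500/12 = 390625
r = 390625^(1/8)
= ±5; taking r > 0 gives r = 5

r = 5


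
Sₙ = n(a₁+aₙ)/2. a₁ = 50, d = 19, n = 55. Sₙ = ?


aₙ = 50 + (55-1)×19 = 1076
Sₙ = n(a₁+aₙ)/2 = 55×(50+1076)/2
= 55×1126/2 = 30965

S_55 = 30965


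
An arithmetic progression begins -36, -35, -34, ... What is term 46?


aₙ = a₁ + (n-1)d
= -36 + (46-1)×1
= -36 + 45
= 9

a_46 = 9


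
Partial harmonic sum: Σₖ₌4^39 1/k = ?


Σₖ₌4^39 1/k = 1/4 + 1/5 + 1/6 + ... + 1/39
= 1175546778977833/485721041551200
≈ 2.4202

Sum = 1175546778977833/485721041551200 ≈ 2.4202


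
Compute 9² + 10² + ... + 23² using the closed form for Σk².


Σₖ₌9^23 k² = Σₖ₌₁^23 k² − Σₖ₌₁^8 k²
= 23·24·47/6 − 8·9·17/6
= 4324 − 204 = 4120

Σk² = 4120


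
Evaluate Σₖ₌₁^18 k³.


n(n+1)/2 = 18×19/2 = 171
Σk³ = 171² = 29241

Σk³ = 29241


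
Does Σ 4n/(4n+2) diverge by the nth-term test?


lim(n→∞) 4n/(4n+2) = 4/4 = 1  (divide numerator and denominator by n)
lim aₙ = 1 ≠ 0 → series DIVERGES

Diverges (lim aₙ = 1 ≠ 0)


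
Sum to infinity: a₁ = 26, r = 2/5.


S∞ = a₁/(1-r) = 26/(1 - 2/5)
= 26/(3/5)
= 130/3

S∞ = 130/3


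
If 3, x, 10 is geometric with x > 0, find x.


GM = √(3×10) = √30 = 5.4772

GM = 5.4772


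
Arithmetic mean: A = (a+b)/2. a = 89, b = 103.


AM = (89 + 103)/2 = 192/2 = 96

AM = 96


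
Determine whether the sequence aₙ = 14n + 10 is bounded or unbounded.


aₙ = 14n + 10 → as n→∞, aₙ→∞
No finite upper bound exists
The sequence is UNBOUNDED

Unbounded (aₙ → ∞ as n → ∞)


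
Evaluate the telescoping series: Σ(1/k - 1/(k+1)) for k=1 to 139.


Telescoping: adjacent terms cancel.
= 1/1 - 1/140
= 1 - 1/140 = 139/140

Sum = 139/140


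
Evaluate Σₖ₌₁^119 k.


n(n+1)/2 = 119×120/2 = 14280/2 = 7140

Σk = 7140


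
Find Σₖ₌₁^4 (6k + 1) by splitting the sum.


Σ(6k+1) = 6·Σk + 1·n
= 6·10 + 1·4
= 60 + 4 = 64

Σ = 64


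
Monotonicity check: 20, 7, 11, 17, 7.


Differences: -13, 4, 6, -10
Difference at position 2 is +4 (> 0) but position 1 is -13 (< 0) — sequence both rises and falls
→ NOT monotonic

Not monotonic


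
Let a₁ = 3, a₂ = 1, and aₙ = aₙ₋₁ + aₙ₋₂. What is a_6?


Computing iteratively: 3, 1, 4, 5, 9, 14
a_6 = 14

a_6 = 14


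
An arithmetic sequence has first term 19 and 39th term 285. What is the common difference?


d = (aₙ - a₁)/(n-1)
= (285 - 19)/(39-1)
= 266/38 = 7

d = 7


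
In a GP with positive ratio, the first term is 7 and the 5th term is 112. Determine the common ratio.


r^(n-1) = aₙ/a₁
r^4 = 112/7 = 16
r = 16^(1/4)
= ±2; taking r > 0 gives r = 2

r = 2


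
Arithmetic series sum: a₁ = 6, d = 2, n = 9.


aₙ = 6 + (9-1)×2 = 22
Sₙ = n(a₁+aₙ)/2 = 9×(6+22)/2
= 9×28/2 = 126

S_9 = 126


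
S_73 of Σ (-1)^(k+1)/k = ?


S = 1 - 1/2 + 1/3 - 1/4 + 1/5 - 1/6 + 1/7 - 1/8 ± ...
= 0.6999
(Full series converges to +ln(2) ≈ +0.6931)

S_73 = 0.6999


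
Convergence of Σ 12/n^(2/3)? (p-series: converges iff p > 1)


p-series test: Σ c/n^p converges if p > 1, diverges if p ≤ 1 (constant c > 0 doesn't affect convergence).
p = 2/3
2/3 ≤ 1 → DIVERGES

Diverges (p = 2/3 ≤ 1)


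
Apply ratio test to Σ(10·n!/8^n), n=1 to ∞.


aₙ = 10·n!/8^n
a_{n+1}/aₙ = (n+1)!/8^(n+1) × 8^n/n!  (constant 10 cancels)
= (n+1)/8
L = lim(n→∞) (n+1)/8 = ∞
L > 1 → series DIVERGES

Diverges (ratio test: L = ∞ > 1)


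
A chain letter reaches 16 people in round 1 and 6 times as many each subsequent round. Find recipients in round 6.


aₙ = a₁·r^(n-1)
= 16×6^5
= 16×7776
= 124416

a_6 = 124416


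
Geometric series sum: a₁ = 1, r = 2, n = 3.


Sₙ = 1×(2^3 - 1)/(2 - 1)
= 1×(8 - 1)/1
= 1×7/1
= 7

S_3 = 7


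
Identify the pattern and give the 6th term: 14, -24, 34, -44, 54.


Pattern: alternating sign, magnitude arithmetic (d=10)
Terms: 14, -24, 34, -44, 54
Next term = -64

Next term = -64


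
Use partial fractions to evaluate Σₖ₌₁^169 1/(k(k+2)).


1/(k(k+2)) = (1/2)·(1/k - 1/(k+2)) (partial fractions)
Telescoping: Σ = (1/2)·(1 + 1/2 - 1/170 - 1/171) = 10816/14535

Sum = 10816/14535


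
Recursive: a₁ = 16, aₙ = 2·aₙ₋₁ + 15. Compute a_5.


Computing step by step:
a_1 = 16
a_2 = 47
a_3 = 109
a_4 = 233
a_5 = 481


a_5 = 481


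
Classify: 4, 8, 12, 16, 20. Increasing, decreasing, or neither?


Differences: 4, 4, 4, 4
All differences > 0 → strictly INCREASING

Monotonically increasing


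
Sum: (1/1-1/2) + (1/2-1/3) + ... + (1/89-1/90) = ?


Telescoping: adjacent terms cancel.
= 1/1 - 1/90
= 1 - 1/90 = 89/90

Sum = 89/90


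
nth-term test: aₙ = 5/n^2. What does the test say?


lim(n→∞) 5/n^2 = 0
lim aₙ = 0 → nth-term test is INCONCLUSIVE
(Need other tests; this is actually a convergent p-series with p=2 > 1)

Inconclusive (lim aₙ = 0; need another test)


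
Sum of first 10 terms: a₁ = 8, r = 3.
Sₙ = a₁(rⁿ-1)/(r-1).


Sₙ = 8×(3^10 - 1)/(3 - 1)
= 8×(59049 - 1)/2
= 8×59048/2
= 236192

S_10 = 236192


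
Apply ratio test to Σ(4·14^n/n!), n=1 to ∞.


aₙ = 4·14^n/n!
a_{n+1}/aₙ = 14^(n+1)/(n+1)! × n!/14^n  (constant 4 cancels)
= 14/(n+1)
L = lim(n→∞) 14/(n+1) = 0
L < 1 → series CONVERGES

Converges (ratio test: L = 0 < 1)


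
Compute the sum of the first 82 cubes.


n(n+1)/2 = 82×83/2 = 3403
Σk³ = 3403² = 11580409

Σk³ = 11580409


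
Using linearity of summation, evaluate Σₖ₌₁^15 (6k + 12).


Σ(6k+12) = 6·Σk + 12·n
= 6·120 + 12·15
= 720 + 180 = 900

Σ = 900


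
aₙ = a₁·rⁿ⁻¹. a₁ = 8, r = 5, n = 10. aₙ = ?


aₙ = a₁·r^(n-1)
= 8×5^9
= 8×1953125
= 15625000

a_10 = 15625000


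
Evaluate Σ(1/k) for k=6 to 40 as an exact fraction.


Σₖ₌6^40 1/k = 1/6 + 1/7 + 1/8 + ... + 1/40
= 969115336318573/485721041551200
≈ 1.9952

Sum = 969115336318573/485721041551200 ≈ 1.9952


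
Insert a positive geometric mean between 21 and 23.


GM = √(21×23) = √483 = 21.9773

GM = 21.9773


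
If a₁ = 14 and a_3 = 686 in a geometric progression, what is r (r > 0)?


r^(n-1) = aₙ/a₁
r^2 = 686/14 = 49
r = 49^(1/2)
= ±7; taking r > 0 gives r = 7

r = 7


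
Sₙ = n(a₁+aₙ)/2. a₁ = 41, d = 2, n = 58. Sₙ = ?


aₙ = 41 + (58-1)×2 = 155
Sₙ = n(a₁+aₙ)/2 = 58×(41+155)/2
= 58×196/2 = 5684

S_58 = 5684


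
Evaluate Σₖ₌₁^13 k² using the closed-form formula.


n = 13
n(n+1)(2n+1)/6 = 13×14×27/6
= 4914/6 = 819

Σk² = 819


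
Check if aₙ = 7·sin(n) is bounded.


For all n, -1 ≤ sin(n) ≤ 1, so -7 ≤ 7·sin(n) ≤ 7
Lower bound: -7, Upper bound: 7
The sequence IS bounded

Bounded (-7 ≤ aₙ ≤ 7)


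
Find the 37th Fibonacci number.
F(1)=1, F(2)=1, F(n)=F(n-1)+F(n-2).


Fibonacci sequence: 1, 1, 2, 3, 5, 8, 13, 21, 34, 55, 89, ...
F(37) = 24157817

F(37) = 24157817


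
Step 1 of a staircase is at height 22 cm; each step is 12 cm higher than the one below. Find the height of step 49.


aₙ = a₁ + (n-1)d
= 22 + (49-1)×12
= 22 + 576
= 598

a_49 = 598


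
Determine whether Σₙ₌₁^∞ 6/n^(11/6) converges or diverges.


p-series test: Σ c/n^p converges if p > 1, diverges if p ≤ 1 (constant c > 0 doesn't affect convergence).
p = 11/6
11/6 > 1 → CONVERGES

Converges (p = 11/6 > 1)


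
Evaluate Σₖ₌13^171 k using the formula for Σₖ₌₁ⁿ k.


Σₖ₌13^171 k = Σₖ₌₁^171 k − Σₖ₌₁^12 k
= 171·172/2 − 12·13/2
= 14706 − 78 = 14628

Σk = 14628


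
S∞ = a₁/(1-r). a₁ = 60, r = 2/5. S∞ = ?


S∞ = a₁/(1-r) = 60/(1 - 2/5)
= 60/(3/5)
= 100

S∞ = 100


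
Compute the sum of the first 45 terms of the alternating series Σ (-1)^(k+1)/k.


S = 1 - 1/2 + 1/3 - 1/4 + 1/5 - 1/6 + 1/7 - 1/8 ± ...
= 0.7041
(Full series converges to +ln(2) ≈ +0.6931)

S_45 = 0.7041


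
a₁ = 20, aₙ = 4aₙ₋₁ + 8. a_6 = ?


Computing step by step:
a_1 = 20
a_2 = 88
a_3 = 360
a_4 = 1448
a_5 = 5800
a_6 = 23208


a_6 = 23208


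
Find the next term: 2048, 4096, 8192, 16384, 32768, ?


Pattern: powers of 2: 2ⁿ
Terms: 2048, 4096, 8192, 16384, 32768
Next term = 65536

Next term = 65536


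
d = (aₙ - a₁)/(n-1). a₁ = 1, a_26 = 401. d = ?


d = (aₙ - a₁)/(n-1)
= (401 - 1)/(26-1)
= 400/25 = 16

d = 16


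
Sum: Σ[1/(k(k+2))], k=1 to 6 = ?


1/(k(k+2)) = (1/2)·(1/k - 1/(k+2)) (partial fractions)
Telescoping: Σ = (1/2)·(1 + 1/2 - 1/7 - 1/8) = 69/112

Sum = 69/112


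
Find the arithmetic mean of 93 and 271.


AM = (93 + 271)/2 = 364/2 = 182

AM = 182


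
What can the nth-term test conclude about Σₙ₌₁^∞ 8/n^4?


lim(n→∞) 8/n^4 = 0
lim aₙ = 0 → nth-term test is INCONCLUSIVE
(Need other tests; this is actually a convergent p-series with p=4 > 1)

Inconclusive (lim aₙ = 0; need another test)


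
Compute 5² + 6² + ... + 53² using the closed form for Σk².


Σₖ₌5^53 k² = Σₖ₌₁^53 k² − Σₖ₌₁^4 k²
= 53·54·107/6 − 4·5·9/6
= 51039 − 30 = 51009

Σk² = 51009


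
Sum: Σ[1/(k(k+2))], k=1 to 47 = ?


1/(k(k+2)) = (1/2)·(1/k - 1/(k+2)) (partial fractions)
Telescoping: Σ = (1/2)·(1 + 1/2 - 1/48 - 1/49) = 3431/4704

Sum = 3431/4704


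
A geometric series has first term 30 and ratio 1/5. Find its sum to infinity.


S∞ = a₁/(1-r) = 30/(1 - 1/5)
= 30/(4/5)
= 75/2

S∞ = 75/2


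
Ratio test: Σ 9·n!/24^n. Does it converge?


aₙ = 9·n!/24^n
a_{n+1}/aₙ = (n+1)!/24^(n+1) × 24^n/n!  (constant 9 cancels)
= (n+1)/24
L = lim(n→∞) (n+1)/24 = ∞
L > 1 → series DIVERGES

Diverges (ratio test: L = ∞ > 1)
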